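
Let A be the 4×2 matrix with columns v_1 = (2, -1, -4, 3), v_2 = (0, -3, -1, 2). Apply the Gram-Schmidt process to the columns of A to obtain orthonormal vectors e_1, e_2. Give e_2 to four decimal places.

e_2 = (-0.2996, -0.8873, 0.2535, 0.2420)

e_1 = v_1/‖v_1‖ = (2, -1, -4, 3)/5.4772 = (0.3651, -0.1826, -0.7303, 0.5477).
r_{12} = e_1·v_2 = 2.3735.
u_2 = v_2 − 2.3735·e_1 = (-0.8667, -2.5667, 0.7333, 0.7000).
‖u_2‖ = 2.8925, so e_2 = (-0.2996, -0.8873, 0.2535, 0.2420).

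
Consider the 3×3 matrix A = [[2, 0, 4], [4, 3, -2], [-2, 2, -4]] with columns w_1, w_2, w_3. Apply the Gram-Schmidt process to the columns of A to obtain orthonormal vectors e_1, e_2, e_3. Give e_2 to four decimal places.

e_2 = (-0.2074, 0.5185, 0.8296)

w_1 = (2, 4, -2); ‖w_1‖ = 4.8990, so e_1 = (0.4082, 0.8165, -0.4082).
e_1·w_2 = 0.4082·0 + 0.8165·3 + (-0.4082)·2 = 1.6330.
u_2 = w_2 − 1.6330·e_1 = (-0.6667, 1.6667, 2.6667).
‖u_2‖ = 3.2146, so e_2 = (-0.2074, 0.5185, 0.8296).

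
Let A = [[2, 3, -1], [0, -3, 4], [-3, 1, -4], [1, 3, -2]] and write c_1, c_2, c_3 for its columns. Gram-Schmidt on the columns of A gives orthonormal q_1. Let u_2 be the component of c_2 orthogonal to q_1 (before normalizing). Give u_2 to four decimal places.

u_2 = (2.1429, -3.0000, 2.2857, 2.5714)

c_1 = (2, 0, -3, 1); ‖c_1‖ = 3.7417, so q_1 = (0.5345, 0.0000, -0.8018, 0.2673).
q_1·c_2 = 0.5345·3 + 0.0000·(-3) + (-0.8018)·1 + 0.2673·3 = 1.6036.
u_2 = c_2 − 1.6036·q_1 = (2.1429, -3.0000, 2.2857, 2.5714).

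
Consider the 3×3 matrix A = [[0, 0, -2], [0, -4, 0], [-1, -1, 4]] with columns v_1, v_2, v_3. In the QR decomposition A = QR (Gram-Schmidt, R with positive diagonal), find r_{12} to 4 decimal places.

v_1 = (0, 0, -1); ‖v_1‖ = 1.0000, so e_1 = (0.0000, 0.0000, -1.0000).
r_{12} = e_1·v_2 = 1.0000.

r_{12} = 1.0000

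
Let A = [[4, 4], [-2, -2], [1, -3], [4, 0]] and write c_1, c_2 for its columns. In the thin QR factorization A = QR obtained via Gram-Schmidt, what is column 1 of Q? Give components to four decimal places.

q_1 = c_1/‖c_1‖ = (4, -2, 1, 4)/6.0828 = (0.6576, -0.3288, 0.1644, 0.6576).

q_1 = (0.6576, -0.3288, 0.1644, 0.6576)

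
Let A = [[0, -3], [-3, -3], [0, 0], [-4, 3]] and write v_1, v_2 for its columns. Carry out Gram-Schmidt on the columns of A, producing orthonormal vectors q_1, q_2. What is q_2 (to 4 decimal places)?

q_2 = (-0.5812, -0.6510, 0.0000, 0.4882)

v_1 = (0, -3, 0, -4); ‖v_1‖ = 5.0000, so q_1 = (0.0000, -0.6000, 0.0000, -0.8000).
q_1·v_2 = 0.0000·(-3) + (-0.6000)·(-3) + 0.0000·0 + (-0.8000)·3 = -0.6000.
u_2 = v_2 + 0.6000·q_1 = (-3.0000, -3.3600, 0.0000, 2.5200).
‖u_2‖ = 5.1614, so q_2 = (-0.5812, -0.6510, 0.0000, 0.4882).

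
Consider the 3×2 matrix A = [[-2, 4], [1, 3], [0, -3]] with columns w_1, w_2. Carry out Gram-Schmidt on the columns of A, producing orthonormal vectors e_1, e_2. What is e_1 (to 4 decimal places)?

e_1 = (-0.8944, 0.4472, 0.0000)

e_1 = w_1/‖w_1‖ = (-2, 1, 0)/2.2361 = (-0.8944, 0.4472, 0.0000).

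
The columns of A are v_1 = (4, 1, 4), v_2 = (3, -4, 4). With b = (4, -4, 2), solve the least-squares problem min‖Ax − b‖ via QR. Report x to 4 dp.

x = (-0.0566, 0.9112)

e_1 = v_1/‖v_1‖ = (4, 1, 4)/5.7446 = (0.6963, 0.1741, 0.6963).
r_{12} = e_1·v_2 = 4.1779.
u_2 = v_2 − 4.1779·e_1 = (0.0909, -4.7273, 1.0909).
‖u_2‖ = 4.8524, so e_2 = (0.0187, -0.9742, 0.2248).
Qᵀb = (3.4816, 4.4215).
Back-substitute: x_2 = 4.4215/4.8524 = 0.9112.
x_1 = (3.4816 − 4.1779·0.9112)/5.7446 = -0.0566.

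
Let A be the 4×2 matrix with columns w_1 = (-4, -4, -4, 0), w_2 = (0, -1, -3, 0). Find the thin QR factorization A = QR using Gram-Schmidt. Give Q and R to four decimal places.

q_1 = w_1/‖w_1‖ = (-4, -4, -4, 0)/6.9282 = (-0.5774, -0.5774, -0.5774, 0.0000).
r_{12} = q_1·w_2 = 2.3094.
u_2 = w_2 − 2.3094·q_1 = (1.3333, 0.3333, -1.6667, 0.0000).
‖u_2‖ = 2.1602, so q_2 = (0.6172, 0.1543, -0.7715, 0.0000).

Q = [[-0.5774, 0.6172], [-0.5774, 0.1543], [-0.5774, -0.7715], [0.0000, 0.0000]], R = [[6.9282, 2.3094], [0.0000, 2.1602]]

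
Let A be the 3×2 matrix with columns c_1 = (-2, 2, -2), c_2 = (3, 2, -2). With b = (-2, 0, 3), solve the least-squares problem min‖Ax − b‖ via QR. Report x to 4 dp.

x = (-0.0500, -0.7000)

e_1 = c_1/‖c_1‖ = (-2, 2, -2)/3.4641 = (-0.5774, 0.5774, -0.5774).
r_{12} = e_1·c_2 = 0.5774.
u_2 = c_2 − 0.5774·e_1 = (3.3333, 1.6667, -1.6667).
‖u_2‖ = 4.0825, so e_2 = (0.8165, 0.4082, -0.4082).
Qᵀb = (-0.5774, -2.8577).
Back-substitute: x_2 = -2.8577/4.0825 = -0.7000.
x_1 = (-0.5774 − 0.5774·(-0.7000))/3.4641 = -0.0500.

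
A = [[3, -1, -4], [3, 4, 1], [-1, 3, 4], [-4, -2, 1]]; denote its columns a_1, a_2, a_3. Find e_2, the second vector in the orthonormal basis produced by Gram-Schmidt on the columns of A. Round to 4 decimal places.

e_2 = (-0.4454, 0.5668, 0.6883, -0.0810)

e_1 = a_1/‖a_1‖ = (3, 3, -1, -4)/5.9161 = (0.5071, 0.5071, -0.1690, -0.6761).
r_{12} = e_1·a_2 = 2.3664.
u_2 = a_2 − 2.3664·e_1 = (-2.2000, 2.8000, 3.4000, -0.4000).
‖u_2‖ = 4.9396, so e_2 = (-0.4454, 0.5668, 0.6883, -0.0810).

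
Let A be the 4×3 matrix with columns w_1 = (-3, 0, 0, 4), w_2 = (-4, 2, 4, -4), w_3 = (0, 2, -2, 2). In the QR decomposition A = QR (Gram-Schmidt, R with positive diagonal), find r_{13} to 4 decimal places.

r_{13} = 1.6000

q_1 = w_1/‖w_1‖ = (-3, 0, 0, 4)/5.0000 = (-0.6000, 0.0000, 0.0000, 0.8000).
r_{13} = q_1·w_3 = 1.6000.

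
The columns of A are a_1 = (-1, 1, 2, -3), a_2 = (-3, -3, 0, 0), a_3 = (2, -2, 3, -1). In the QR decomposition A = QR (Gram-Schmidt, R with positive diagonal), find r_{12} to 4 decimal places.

a_1 = (-1, 1, 2, -3); ‖a_1‖ = 3.8730, so e_1 = (-0.2582, 0.2582, 0.5164, -0.7746).
r_{12} = e_1·a_2 = 0.0000.

r_{12} = 0.0000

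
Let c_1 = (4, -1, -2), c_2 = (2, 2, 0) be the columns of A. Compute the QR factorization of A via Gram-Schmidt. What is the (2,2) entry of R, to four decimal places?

c_1 = (4, -1, -2); ‖c_1‖ = 4.5826, so e_1 = (0.8729, -0.2182, -0.4364).
e_1·c_2 = 0.8729·2 + (-0.2182)·2 + (-0.4364)·0 = 1.3093.
u_2 = c_2 − 1.3093·e_1 = (0.8571, 2.2857, 0.5714).
r_{22} = ‖u_2‖ = 2.5071.

r_{22} = 2.5071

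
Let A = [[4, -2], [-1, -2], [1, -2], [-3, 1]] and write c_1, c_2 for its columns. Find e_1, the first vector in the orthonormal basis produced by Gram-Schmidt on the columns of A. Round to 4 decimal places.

e_1 = (0.7698, -0.1925, 0.1925, -0.5774)

e_1 = c_1/‖c_1‖ = (4, -1, 1, -3)/5.1962 = (0.7698, -0.1925, 0.1925, -0.5774).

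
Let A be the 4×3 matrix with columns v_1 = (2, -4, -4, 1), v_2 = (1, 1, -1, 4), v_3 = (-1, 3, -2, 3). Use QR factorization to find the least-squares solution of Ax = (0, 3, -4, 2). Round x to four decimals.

v_1 = (2, -4, -4, 1); ‖v_1‖ = 6.0828, so e_1 = (0.3288, -0.6576, -0.6576, 0.1644).
e_1·v_2 = 0.3288·1 + (-0.6576)·1 + (-0.6576)·(-1) + 0.1644·4 = 0.9864.
u_2 = v_2 − 0.9864·e_1 = (0.6757, 1.6486, -0.3514, 3.8378).
‖u_2‖ = 4.2458, so e_2 = (0.1591, 0.3883, -0.0828, 0.9039).
e_1·v_3 = 0.3288·(-1) + (-0.6576)·3 + (-0.6576)·(-2) + 0.1644·3 = -0.4932; e_2·v_3 = 0.1591·(-1) + 0.3883·3 + (-0.0828)·(-2) + 0.9039·3 = 3.8830.
u_3 = v_3 + 0.4932·e_1 − 3.8830·e_2 = (-1.4558, 1.1679, -2.0030, -0.4288).
‖u_3‖ = 2.7711, so e_3 = (-0.5253, 0.4215, -0.7228, -0.1547).
Qᵀb = (0.9864, 3.3037, 3.8461).
Back-substitute: x_3 = 3.8461/2.7711 = 1.3879.
x_2 = (3.3037 − 3.8830·1.3879)/4.2458 = -0.4912.
x_1 = (0.9864 − 0.9864·(-0.4912) + 0.4932·1.3879)/6.0828 = 0.3544.

x = (0.3544, -0.4912, 1.3879)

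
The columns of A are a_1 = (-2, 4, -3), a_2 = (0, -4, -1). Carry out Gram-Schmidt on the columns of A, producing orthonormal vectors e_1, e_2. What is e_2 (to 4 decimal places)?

e_2 = (-0.2682, -0.6603, -0.7015)

a_1 = (-2, 4, -3); ‖a_1‖ = 5.3852, so e_1 = (-0.3714, 0.7428, -0.5571).
e_1·a_2 = (-0.3714)·0 + 0.7428·(-4) + (-0.5571)·(-1) = -2.4140.
u_2 = a_2 + 2.4140·e_1 = (-0.8966, -2.2069, -2.3448).
‖u_2‖ = 3.3425, so e_2 = (-0.2682, -0.6603, -0.7015).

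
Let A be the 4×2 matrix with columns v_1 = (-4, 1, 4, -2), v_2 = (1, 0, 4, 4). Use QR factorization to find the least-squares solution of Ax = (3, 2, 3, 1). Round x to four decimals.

x = (-0.0631, 0.5834)

e_1 = v_1/‖v_1‖ = (-4, 1, 4, -2)/6.0828 = (-0.6576, 0.1644, 0.6576, -0.3288).
r_{12} = e_1·v_2 = 0.6576.
u_2 = v_2 − 0.6576·e_1 = (1.4324, -0.1081, 3.5676, 4.2162).
‖u_2‖ = 5.7068, so e_2 = (0.2510, -0.0189, 0.6251, 0.7388).
Qᵀb = (0.0000, 3.3294).
Back-substitute: x_2 = 3.3294/5.7068 = 0.5834.
x_1 = (0.0000 − 0.6576·0.5834)/6.0828 = -0.0631.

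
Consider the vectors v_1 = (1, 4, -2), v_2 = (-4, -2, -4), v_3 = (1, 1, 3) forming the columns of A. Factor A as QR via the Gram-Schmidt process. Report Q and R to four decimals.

e_1 = v_1/‖v_1‖ = (1, 4, -2)/4.5826 = (0.2182, 0.8729, -0.4364).
r_{12} = e_1·v_2 = -0.8729.
u_2 = v_2 + 0.8729·e_1 = (-3.8095, -1.2381, -4.3810).
‖u_2‖ = 5.9362, so e_2 = (-0.6417, -0.2086, -0.7380).
r_{13} = e_1·v_3 = -0.2182; r_{23} = e_2·v_3 = -3.0643.
u_3 = v_3 + 0.2182·e_1 + 3.0643·e_2 = (-0.9189, 0.5514, 0.6432).
‖u_3‖ = 1.2499, so e_3 = (-0.7352, 0.4411, 0.5147).

Q = [[0.2182, -0.6417, -0.7352], [0.8729, -0.2086, 0.4411], [-0.4364, -0.7380, 0.5147]], R = [[4.5826, -0.8729, -0.2182], [0.0000, 5.9362, -3.0643], [0.0000, 0.0000, 1.2499]]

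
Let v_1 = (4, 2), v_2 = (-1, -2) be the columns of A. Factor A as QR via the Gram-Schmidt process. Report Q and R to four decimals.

v_1 = (4, 2); ‖v_1‖ = 4.4721, so q_1 = (0.8944, 0.4472).
q_1·v_2 = 0.8944·(-1) + 0.4472·(-2) = -1.7889.
u_2 = v_2 + 1.7889·q_1 = (0.6000, -1.2000).
‖u_2‖ = 1.3416, so q_2 = (0.4472, -0.8944).

Q = [[0.8944, 0.4472], [0.4472, -0.8944]], R = [[4.4721, -1.7889], [0.0000, 1.3416]]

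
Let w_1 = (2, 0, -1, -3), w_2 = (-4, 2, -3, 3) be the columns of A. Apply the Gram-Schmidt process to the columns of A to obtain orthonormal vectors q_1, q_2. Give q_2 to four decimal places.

q_1 = w_1/‖w_1‖ = (2, 0, -1, -3)/3.7417 = (0.5345, 0.0000, -0.2673, -0.8018).
r_{12} = q_1·w_2 = -3.7417.
u_2 = w_2 + 3.7417·q_1 = (-2.0000, 2.0000, -4.0000, 0.0000).
‖u_2‖ = 4.8990, so q_2 = (-0.4082, 0.4082, -0.8165, 0.0000).

q_2 = (-0.4082, 0.4082, -0.8165, 0.0000)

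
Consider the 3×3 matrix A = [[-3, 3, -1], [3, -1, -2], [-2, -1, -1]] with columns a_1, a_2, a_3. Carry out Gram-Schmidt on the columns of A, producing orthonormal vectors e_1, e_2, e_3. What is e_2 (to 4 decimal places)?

e_1 = a_1/‖a_1‖ = (-3, 3, -2)/4.6904 = (-0.6396, 0.6396, -0.4264).
r_{12} = e_1·a_2 = -2.1320.
u_2 = a_2 + 2.1320·e_1 = (1.6364, 0.3636, -1.9091).
‖u_2‖ = 2.5406, so e_2 = (0.6441, 0.1431, -0.7514).

e_2 = (0.6441, 0.1431, -0.7514)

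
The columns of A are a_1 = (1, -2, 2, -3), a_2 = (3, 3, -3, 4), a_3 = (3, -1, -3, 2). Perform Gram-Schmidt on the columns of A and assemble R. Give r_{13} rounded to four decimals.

r_{13} = -1.6499

q_1 = a_1/‖a_1‖ = (1, -2, 2, -3)/4.2426 = (0.2357, -0.4714, 0.4714, -0.7071).
r_{13} = q_1·a_3 = -1.6499.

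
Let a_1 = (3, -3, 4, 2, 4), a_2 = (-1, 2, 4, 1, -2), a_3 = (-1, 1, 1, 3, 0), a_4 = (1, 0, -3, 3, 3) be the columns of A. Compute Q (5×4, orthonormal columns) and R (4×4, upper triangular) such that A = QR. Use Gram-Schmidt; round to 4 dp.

a_1 = (3, -3, 4, 2, 4); ‖a_1‖ = 7.3485, so q_1 = (0.4082, -0.4082, 0.5443, 0.2722, 0.5443).
q_1·a_2 = 0.4082·(-1) + (-0.4082)·2 + 0.5443·4 + 0.2722·1 + 0.5443·(-2) = 0.1361.
u_2 = a_2 − 0.1361·q_1 = (-1.0556, 2.0556, 3.9259, 0.9630, -2.0741).
‖u_2‖ = 5.0972, so q_2 = (-0.2071, 0.4033, 0.7702, 0.1889, -0.4069).
q_1·a_3 = 0.4082·(-1) + (-0.4082)·1 + 0.5443·1 + 0.2722·3 + 0.5443·0 = 0.5443; q_2·a_3 = (-0.2071)·(-1) + 0.4033·1 + 0.7702·1 + 0.1889·3 + (-0.4069)·0 = 1.9473.
u_3 = a_3 − 0.5443·q_1 − 1.9473·q_2 = (-0.8190, 0.4369, -0.7962, 2.4840, 0.4961).
‖u_3‖ = 2.8128, so q_3 = (-0.2912, 0.1553, -0.2830, 0.8831, 0.1764).
q_1·a_4 = 0.4082·1 + (-0.4082)·0 + 0.5443·(-3) + 0.2722·3 + 0.5443·3 = 1.2247; q_2·a_4 = (-0.2071)·1 + 0.4033·0 + 0.7702·(-3) + 0.1889·3 + (-0.4069)·3 = -3.1717; q_3·a_4 = (-0.2912)·1 + 0.1553·0 + (-0.2830)·(-3) + 0.8831·3 + 0.1764·3 = 3.7364.
u_4 = a_4 − 1.2247·q_1 + 3.1717·q_2 − 3.7364·q_3 = (0.9311, 1.1986, -0.1662, -0.0338, 0.3838).
‖u_4‖ = 1.5747, so q_4 = (0.5913, 0.7612, -0.1056, -0.0215, 0.2437).

Q = [[0.4082, -0.2071, -0.2912, 0.5913], [-0.4082, 0.4033, 0.1553, 0.7612], [0.5443, 0.7702, -0.2830, -0.1056], [0.2722, 0.1889, 0.8831, -0.0215], [0.5443, -0.4069, 0.1764, 0.2437]], R = [[7.3485, 0.1361, 0.5443, 1.2247], [0.0000, 5.0972, 1.9473, -3.1717], [0.0000, 0.0000, 2.8128, 3.7364], [0.0000, 0.0000, 0.0000, 1.5747]]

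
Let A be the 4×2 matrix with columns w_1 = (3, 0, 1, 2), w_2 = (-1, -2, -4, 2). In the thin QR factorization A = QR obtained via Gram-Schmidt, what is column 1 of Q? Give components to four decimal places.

w_1 = (3, 0, 1, 2); ‖w_1‖ = 3.7417, so e_1 = (0.8018, 0.0000, 0.2673, 0.5345).

e_1 = (0.8018, 0.0000, 0.2673, 0.5345)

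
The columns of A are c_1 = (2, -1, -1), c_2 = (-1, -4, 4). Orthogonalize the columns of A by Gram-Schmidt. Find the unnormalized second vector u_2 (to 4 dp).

u_2 = (-0.3333, -4.3333, 3.6667)

c_1 = (2, -1, -1); ‖c_1‖ = 2.4495, so e_1 = (0.8165, -0.4082, -0.4082).
e_1·c_2 = 0.8165·(-1) + (-0.4082)·(-4) + (-0.4082)·4 = -0.8165.
u_2 = c_2 + 0.8165·e_1 = (-0.3333, -4.3333, 3.6667).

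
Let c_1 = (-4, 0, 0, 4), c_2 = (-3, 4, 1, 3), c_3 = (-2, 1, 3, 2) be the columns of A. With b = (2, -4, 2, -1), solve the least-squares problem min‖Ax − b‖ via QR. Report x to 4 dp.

x = (0.0341, -1.2727, 1.0909)

e_1 = c_1/‖c_1‖ = (-4, 0, 0, 4)/5.6569 = (-0.7071, 0.0000, 0.0000, 0.7071).
r_{12} = e_1·c_2 = 4.2426.
u_2 = c_2 − 4.2426·e_1 = (0.0000, 4.0000, 1.0000, 0.0000).
‖u_2‖ = 4.1231, so e_2 = (0.0000, 0.9701, 0.2425, 0.0000).
r_{13} = e_1·c_3 = 2.8284; r_{23} = e_2·c_3 = 1.6977.
u_3 = c_3 − 2.8284·e_1 − 1.6977·e_2 = (0.0000, -0.6471, 2.5882, 0.0000).
‖u_3‖ = 2.6679, so e_3 = (0.0000, -0.2425, 0.9701, 0.0000).
Qᵀb = (-2.1213, -3.3955, 2.9104).
Back-substitute: x_3 = 2.9104/2.6679 = 1.0909.
x_2 = (-3.3955 − 1.6977·1.0909)/4.1231 = -1.2727.
x_1 = (-2.1213 − 4.2426·(-1.2727) − 2.8284·1.0909)/5.6569 = 0.0341.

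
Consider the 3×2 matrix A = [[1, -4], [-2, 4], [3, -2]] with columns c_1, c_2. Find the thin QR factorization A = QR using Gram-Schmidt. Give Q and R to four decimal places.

c_1 = (1, -2, 3); ‖c_1‖ = 3.7417, so e_1 = (0.2673, -0.5345, 0.8018).
e_1·c_2 = 0.2673·(-4) + (-0.5345)·4 + 0.8018·(-2) = -4.8107.
u_2 = c_2 + 4.8107·e_1 = (-2.7143, 1.4286, 1.8571).
‖u_2‖ = 3.5857, so e_2 = (-0.7570, 0.3984, 0.5179).

Q = [[0.2673, -0.7570], [-0.5345, 0.3984], [0.8018, 0.5179]], R = [[3.7417, -4.8107], [0.0000, 3.5857]]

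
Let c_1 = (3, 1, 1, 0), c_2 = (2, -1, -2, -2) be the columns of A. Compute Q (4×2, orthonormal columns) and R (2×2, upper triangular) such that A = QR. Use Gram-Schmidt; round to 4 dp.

c_1 = (3, 1, 1, 0); ‖c_1‖ = 3.3166, so q_1 = (0.9045, 0.3015, 0.3015, 0.0000).
q_1·c_2 = 0.9045·2 + 0.3015·(-1) + 0.3015·(-2) + 0.0000·(-2) = 0.9045.
u_2 = c_2 − 0.9045·q_1 = (1.1818, -1.2727, -2.2727, -2.0000).
‖u_2‖ = 3.4902, so q_2 = (0.3386, -0.3647, -0.6512, -0.5730).

Q = [[0.9045, 0.3386], [0.3015, -0.3647], [0.3015, -0.6512], [0.0000, -0.5730]], R = [[3.3166, 0.9045], [0.0000, 3.4902]]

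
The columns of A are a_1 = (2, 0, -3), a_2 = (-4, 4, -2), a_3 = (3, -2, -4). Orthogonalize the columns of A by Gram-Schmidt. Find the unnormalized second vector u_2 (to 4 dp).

u_2 = (-3.6923, 4.0000, -2.4615)

a_1 = (2, 0, -3); ‖a_1‖ = 3.6056, so q_1 = (0.5547, 0.0000, -0.8321).
q_1·a_2 = 0.5547·(-4) + 0.0000·4 + (-0.8321)·(-2) = -0.5547.
u_2 = a_2 + 0.5547·q_1 = (-3.6923, 4.0000, -2.4615).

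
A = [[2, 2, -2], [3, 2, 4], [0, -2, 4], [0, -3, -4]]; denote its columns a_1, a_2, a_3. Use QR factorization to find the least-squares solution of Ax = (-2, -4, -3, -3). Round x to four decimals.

a_1 = (2, 3, 0, 0); ‖a_1‖ = 3.6056, so q_1 = (0.5547, 0.8321, 0.0000, 0.0000).
q_1·a_2 = 0.5547·2 + 0.8321·2 + 0.0000·(-2) + 0.0000·(-3) = 2.7735.
u_2 = a_2 − 2.7735·q_1 = (0.4615, -0.3077, -2.0000, -3.0000).
‖u_2‖ = 3.6480, so q_2 = (0.1265, -0.0843, -0.5482, -0.8224).
q_1·a_3 = 0.5547·(-2) + 0.8321·4 + 0.0000·4 + 0.0000·(-4) = 2.2188; q_2·a_3 = 0.1265·(-2) + (-0.0843)·4 + (-0.5482)·4 + (-0.8224)·(-4) = 0.5061.
u_3 = a_3 − 2.2188·q_1 − 0.5061·q_2 = (-3.2948, 2.1965, 4.2775, -3.5838).
‖u_3‖ = 6.8426, so q_3 = (-0.4815, 0.3210, 0.6251, -0.5238).
Qᵀb = (-4.4376, 4.1962, -0.6251).
Back-substitute: x_3 = -0.6251/6.8426 = -0.0914.
x_2 = (4.1962 − 0.5061·(-0.0914))/3.6480 = 1.1630.
x_1 = (-4.4376 − 2.7735·1.1630 − 2.2188·(-0.0914))/3.6056 = -2.0691.

x = (-2.0691, 1.1630, -0.0914)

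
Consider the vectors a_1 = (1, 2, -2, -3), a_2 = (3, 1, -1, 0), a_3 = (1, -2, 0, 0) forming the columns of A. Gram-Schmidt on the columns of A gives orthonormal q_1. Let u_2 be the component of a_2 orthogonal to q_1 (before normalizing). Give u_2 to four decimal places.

a_1 = (1, 2, -2, -3); ‖a_1‖ = 4.2426, so q_1 = (0.2357, 0.4714, -0.4714, -0.7071).
q_1·a_2 = 0.2357·3 + 0.4714·1 + (-0.4714)·(-1) + (-0.7071)·0 = 1.6499.
u_2 = a_2 − 1.6499·q_1 = (2.6111, 0.2222, -0.2222, 1.1667).

u_2 = (2.6111, 0.2222, -0.2222, 1.1667)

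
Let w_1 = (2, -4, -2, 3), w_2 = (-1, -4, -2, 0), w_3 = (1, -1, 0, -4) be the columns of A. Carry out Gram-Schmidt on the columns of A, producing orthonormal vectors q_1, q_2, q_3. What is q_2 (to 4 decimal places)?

q_2 = (-0.6253, -0.5437, -0.2719, -0.4894)

w_1 = (2, -4, -2, 3); ‖w_1‖ = 5.7446, so q_1 = (0.3482, -0.6963, -0.3482, 0.5222).
q_1·w_2 = 0.3482·(-1) + (-0.6963)·(-4) + (-0.3482)·(-2) + 0.5222·0 = 3.1334.
u_2 = w_2 − 3.1334·q_1 = (-2.0909, -1.8182, -0.9091, -1.6364).
‖u_2‖ = 3.3439, so q_2 = (-0.6253, -0.5437, -0.2719, -0.4894).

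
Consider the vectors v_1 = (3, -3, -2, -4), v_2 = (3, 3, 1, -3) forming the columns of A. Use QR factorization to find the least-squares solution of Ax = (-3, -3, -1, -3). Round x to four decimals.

x = (0.5104, -0.5394)

v_1 = (3, -3, -2, -4); ‖v_1‖ = 6.1644, so e_1 = (0.4867, -0.4867, -0.3244, -0.6489).
e_1·v_2 = 0.4867·3 + (-0.4867)·3 + (-0.3244)·1 + (-0.6489)·(-3) = 1.6222.
u_2 = v_2 − 1.6222·e_1 = (2.2105, 3.7895, 1.5263, -1.9474).
‖u_2‖ = 5.0367, so e_2 = (0.4389, 0.7524, 0.3030, -0.3866).
Qᵀb = (2.2711, -2.7169).
Back-substitute: x_2 = -2.7169/5.0367 = -0.5394.
x_1 = (2.2711 − 1.6222·(-0.5394))/6.1644 = 0.5104.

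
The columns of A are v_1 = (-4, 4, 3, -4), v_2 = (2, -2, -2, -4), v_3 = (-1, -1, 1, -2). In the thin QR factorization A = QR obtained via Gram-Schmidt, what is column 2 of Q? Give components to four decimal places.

e_2 = (0.3018, -0.3018, -0.3219, -0.8451)

v_1 = (-4, 4, 3, -4); ‖v_1‖ = 7.5498, so e_1 = (-0.5298, 0.5298, 0.3974, -0.5298).
e_1·v_2 = (-0.5298)·2 + 0.5298·(-2) + 0.3974·(-2) + (-0.5298)·(-4) = -0.7947.
u_2 = v_2 + 0.7947·e_1 = (1.5789, -1.5789, -1.6842, -4.4211).
‖u_2‖ = 5.2315, so e_2 = (0.3018, -0.3018, -0.3219, -0.8451).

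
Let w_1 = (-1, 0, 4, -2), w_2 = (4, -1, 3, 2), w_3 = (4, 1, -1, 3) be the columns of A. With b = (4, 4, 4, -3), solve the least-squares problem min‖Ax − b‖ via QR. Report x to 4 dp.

x = (3.0415, -1.5122, 2.8445)

q_1 = w_1/‖w_1‖ = (-1, 0, 4, -2)/4.5826 = (-0.2182, 0.0000, 0.8729, -0.4364).
r_{12} = q_1·w_2 = 0.8729.
u_2 = w_2 − 0.8729·q_1 = (4.1905, -1.0000, 2.2381, 2.3810).
‖u_2‖ = 5.4072, so q_2 = (0.7750, -0.1849, 0.4139, 0.4403).
r_{13} = q_1·w_3 = -3.0551; r_{23} = q_2·w_3 = 3.8220.
u_3 = w_3 + 3.0551·q_1 − 3.8220·q_2 = (0.3713, 1.7068, 0.0847, -0.0163).
‖u_3‖ = 1.7489, so q_3 = (0.2123, 0.9760, 0.0484, -0.0093).
Qᵀb = (3.9279, 2.6948, 4.9748).
Back-substitute: x_3 = 4.9748/1.7489 = 2.8445.
x_2 = (2.6948 − 3.8220·2.8445)/5.4072 = -1.5122.
x_1 = (3.9279 − 0.8729·(-1.5122) + 3.0551·2.8445)/4.5826 = 3.0415.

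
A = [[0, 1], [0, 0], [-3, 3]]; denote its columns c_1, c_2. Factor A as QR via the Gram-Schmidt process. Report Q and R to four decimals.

e_1 = c_1/‖c_1‖ = (0, 0, -3)/3.0000 = (0.0000, 0.0000, -1.0000).
r_{12} = e_1·c_2 = -3.0000.
u_2 = c_2 + 3.0000·e_1 = (1.0000, 0.0000, 0.0000).
‖u_2‖ = 1.0000, so e_2 = (1.0000, 0.0000, 0.0000).

Q = [[0.0000, 1.0000], [0.0000, 0.0000], [-1.0000, 0.0000]], R = [[3.0000, -3.0000], [0.0000, 1.0000]]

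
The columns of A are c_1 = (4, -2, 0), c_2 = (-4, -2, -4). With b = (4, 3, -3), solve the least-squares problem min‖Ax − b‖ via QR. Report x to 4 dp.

c_1 = (4, -2, 0); ‖c_1‖ = 4.4721, so q_1 = (0.8944, -0.4472, 0.0000).
q_1·c_2 = 0.8944·(-4) + (-0.4472)·(-2) + 0.0000·(-4) = -2.6833.
u_2 = c_2 + 2.6833·q_1 = (-1.6000, -3.2000, -4.0000).
‖u_2‖ = 5.3666, so q_2 = (-0.2981, -0.5963, -0.7454).
Qᵀb = (2.2361, -0.7454).
Back-substitute: x_2 = -0.7454/5.3666 = -0.1389.
x_1 = (2.2361 + 2.6833·(-0.1389))/4.4721 = 0.4167.

x = (0.4167, -0.1389)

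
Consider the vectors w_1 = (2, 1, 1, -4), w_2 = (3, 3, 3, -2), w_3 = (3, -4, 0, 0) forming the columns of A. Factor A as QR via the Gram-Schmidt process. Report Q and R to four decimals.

w_1 = (2, 1, 1, -4); ‖w_1‖ = 4.6904, so e_1 = (0.4264, 0.2132, 0.2132, -0.8528).
e_1·w_2 = 0.4264·3 + 0.2132·3 + 0.2132·3 + (-0.8528)·(-2) = 4.2640.
u_2 = w_2 − 4.2640·e_1 = (1.1818, 2.0909, 2.0909, 1.6364).
‖u_2‖ = 3.5802, so e_2 = (0.3301, 0.5840, 0.5840, 0.4571).
e_1·w_3 = 0.4264·3 + 0.2132·(-4) + 0.2132·0 + (-0.8528)·0 = 0.4264; e_2·w_3 = 0.3301·3 + 0.5840·(-4) + 0.5840·0 + 0.4571·0 = -1.3458.
u_3 = w_3 − 0.4264·e_1 + 1.3458·e_2 = (3.2624, -3.3050, 0.6950, 0.9787).
‖u_3‖ = 4.7966, so e_3 = (0.6802, -0.6890, 0.1449, 0.2040).

Q = [[0.4264, 0.3301, 0.6802], [0.2132, 0.5840, -0.6890], [0.2132, 0.5840, 0.1449], [-0.8528, 0.4571, 0.2040]], R = [[4.6904, 4.2640, 0.4264], [0.0000, 3.5802, -1.3458], [0.0000, 0.0000, 4.7966]]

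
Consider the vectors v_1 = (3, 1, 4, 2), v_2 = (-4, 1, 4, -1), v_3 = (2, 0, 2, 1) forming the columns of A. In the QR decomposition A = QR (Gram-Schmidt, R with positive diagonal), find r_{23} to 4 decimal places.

r_{23} = -0.4479

e_1 = v_1/‖v_1‖ = (3, 1, 4, 2)/5.4772 = (0.5477, 0.1826, 0.7303, 0.3651).
r_{12} = e_1·v_2 = 0.5477.
u_2 = v_2 − 0.5477·e_1 = (-4.3000, 0.9000, 3.6000, -1.2000).
‖u_2‖ = 5.8052, so e_2 = (-0.7407, 0.1550, 0.6201, -0.2067).
r_{23} = e_2·v_3 = -0.4479.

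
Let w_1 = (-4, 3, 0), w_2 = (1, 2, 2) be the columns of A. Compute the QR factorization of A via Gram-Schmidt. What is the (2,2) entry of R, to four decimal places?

w_1 = (-4, 3, 0); ‖w_1‖ = 5.0000, so e_1 = (-0.8000, 0.6000, 0.0000).
e_1·w_2 = (-0.8000)·1 + 0.6000·2 + 0.0000·2 = 0.4000.
u_2 = w_2 − 0.4000·e_1 = (1.3200, 1.7600, 2.0000).
r_{22} = ‖u_2‖ = 2.9732.

r_{22} = 2.9732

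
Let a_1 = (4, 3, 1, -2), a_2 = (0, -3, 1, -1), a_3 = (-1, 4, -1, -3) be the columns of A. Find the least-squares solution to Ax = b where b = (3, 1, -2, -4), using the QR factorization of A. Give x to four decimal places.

x = (0.6165, 0.7245, 0.5271)

a_1 = (4, 3, 1, -2); ‖a_1‖ = 5.4772, so e_1 = (0.7303, 0.5477, 0.1826, -0.3651).
e_1·a_2 = 0.7303·0 + 0.5477·(-3) + 0.1826·1 + (-0.3651)·(-1) = -1.0954.
u_2 = a_2 + 1.0954·e_1 = (0.8000, -2.4000, 1.2000, -1.4000).
‖u_2‖ = 3.1305, so e_2 = (0.2556, -0.7667, 0.3833, -0.4472).
e_1·a_3 = 0.7303·(-1) + 0.5477·4 + 0.1826·(-1) + (-0.3651)·(-3) = 2.3735; e_2·a_3 = 0.2556·(-1) + (-0.7667)·4 + 0.3833·(-1) + (-0.4472)·(-3) = -2.3638.
u_3 = a_3 − 2.3735·e_1 + 2.3638·e_2 = (-2.1293, 0.8878, -0.5272, -3.1905).
‖u_3‖ = 3.9723, so e_3 = (-0.5360, 0.2235, -0.1327, -0.8032).
Qᵀb = (3.8341, 1.0222, 2.0936).
Back-substitute: x_3 = 2.0936/3.9723 = 0.5271.
x_2 = (1.0222 + 2.3638·0.5271)/3.1305 = 0.7245.
x_1 = (3.8341 + 1.0954·0.7245 − 2.3735·0.5271)/5.4772 = 0.6165.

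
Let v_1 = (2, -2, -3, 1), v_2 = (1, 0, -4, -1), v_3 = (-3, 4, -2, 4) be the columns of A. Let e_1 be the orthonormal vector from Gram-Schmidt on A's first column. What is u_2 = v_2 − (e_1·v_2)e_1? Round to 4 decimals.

e_1 = v_1/‖v_1‖ = (2, -2, -3, 1)/4.2426 = (0.4714, -0.4714, -0.7071, 0.2357).
r_{12} = e_1·v_2 = 3.0641.
u_2 = v_2 − 3.0641·e_1 = (-0.4444, 1.4444, -1.8333, -1.7222).

u_2 = (-0.4444, 1.4444, -1.8333, -1.7222)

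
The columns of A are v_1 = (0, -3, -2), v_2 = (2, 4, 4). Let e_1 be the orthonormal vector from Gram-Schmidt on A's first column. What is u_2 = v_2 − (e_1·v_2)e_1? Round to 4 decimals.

v_1 = (0, -3, -2); ‖v_1‖ = 3.6056, so e_1 = (0.0000, -0.8321, -0.5547).
e_1·v_2 = 0.0000·2 + (-0.8321)·4 + (-0.5547)·4 = -5.5470.
u_2 = v_2 + 5.5470·e_1 = (2.0000, -0.6154, 0.9231).

u_2 = (2.0000, -0.6154, 0.9231)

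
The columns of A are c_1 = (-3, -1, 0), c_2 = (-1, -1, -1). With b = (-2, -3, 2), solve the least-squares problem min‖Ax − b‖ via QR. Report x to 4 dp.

c_1 = (-3, -1, 0); ‖c_1‖ = 3.1623, so e_1 = (-0.9487, -0.3162, 0.0000).
e_1·c_2 = (-0.9487)·(-1) + (-0.3162)·(-1) + 0.0000·(-1) = 1.2649.
u_2 = c_2 − 1.2649·e_1 = (0.2000, -0.6000, -1.0000).
‖u_2‖ = 1.1832, so e_2 = (0.1690, -0.5071, -0.8452).
Qᵀb = (2.8460, -0.5071).
Back-substitute: x_2 = -0.5071/1.1832 = -0.4286.
x_1 = (2.8460 − 1.2649·(-0.4286))/3.1623 = 1.0714.

x = (1.0714, -0.4286)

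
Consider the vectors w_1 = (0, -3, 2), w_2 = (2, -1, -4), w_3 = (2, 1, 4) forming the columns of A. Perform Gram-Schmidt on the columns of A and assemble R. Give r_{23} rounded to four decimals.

q_1 = w_1/‖w_1‖ = (0, -3, 2)/3.6056 = (0.0000, -0.8321, 0.5547).
r_{12} = q_1·w_2 = -1.3868.
u_2 = w_2 + 1.3868·q_1 = (2.0000, -2.1538, -3.2308).
‖u_2‖ = 4.3677, so q_2 = (0.4579, -0.4931, -0.7397).
r_{23} = q_2·w_3 = -2.5361.

r_{23} = -2.5361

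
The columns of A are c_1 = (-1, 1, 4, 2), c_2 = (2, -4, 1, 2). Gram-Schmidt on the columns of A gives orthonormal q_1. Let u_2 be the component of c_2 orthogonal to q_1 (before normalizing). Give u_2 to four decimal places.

q_1 = c_1/‖c_1‖ = (-1, 1, 4, 2)/4.6904 = (-0.2132, 0.2132, 0.8528, 0.4264).
r_{12} = q_1·c_2 = 0.4264.
u_2 = c_2 − 0.4264·q_1 = (2.0909, -4.0909, 0.6364, 1.8182).

u_2 = (2.0909, -4.0909, 0.6364, 1.8182)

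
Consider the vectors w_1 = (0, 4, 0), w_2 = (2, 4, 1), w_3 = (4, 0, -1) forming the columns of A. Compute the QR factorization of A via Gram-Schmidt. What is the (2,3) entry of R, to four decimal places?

q_1 = w_1/‖w_1‖ = (0, 4, 0)/4.0000 = (0.0000, 1.0000, 0.0000).
r_{12} = q_1·w_2 = 4.0000.
u_2 = w_2 − 4.0000·q_1 = (2.0000, 0.0000, 1.0000).
‖u_2‖ = 2.2361, so q_2 = (0.8944, 0.0000, 0.4472).
r_{23} = q_2·w_3 = 3.1305.

r_{23} = 3.1305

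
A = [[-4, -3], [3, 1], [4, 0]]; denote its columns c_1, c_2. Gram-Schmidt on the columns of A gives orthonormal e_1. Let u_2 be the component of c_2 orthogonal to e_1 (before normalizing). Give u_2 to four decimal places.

u_2 = (-1.5366, -0.0976, -1.4634)

c_1 = (-4, 3, 4); ‖c_1‖ = 6.4031, so e_1 = (-0.6247, 0.4685, 0.6247).
e_1·c_2 = (-0.6247)·(-3) + 0.4685·1 + 0.6247·0 = 2.3426.
u_2 = c_2 − 2.3426·e_1 = (-1.5366, -0.0976, -1.4634).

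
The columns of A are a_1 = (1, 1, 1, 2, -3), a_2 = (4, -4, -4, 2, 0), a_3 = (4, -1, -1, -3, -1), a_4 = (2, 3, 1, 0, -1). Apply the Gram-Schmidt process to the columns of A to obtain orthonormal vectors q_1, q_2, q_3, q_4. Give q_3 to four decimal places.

q_3 = (0.5748, 0.0960, 0.0960, -0.7657, -0.2549)

q_1 = a_1/‖a_1‖ = (1, 1, 1, 2, -3)/4.0000 = (0.2500, 0.2500, 0.2500, 0.5000, -0.7500).
r_{12} = q_1·a_2 = 0.0000.
u_2 = a_2 + 0.0000·q_1 = (4.0000, -4.0000, -4.0000, 2.0000, 0.0000).
‖u_2‖ = 7.2111, so q_2 = (0.5547, -0.5547, -0.5547, 0.2774, 0.0000).
r_{13} = q_1·a_3 = -0.2500; r_{23} = q_2·a_3 = 2.4962.
u_3 = a_3 + 0.2500·q_1 − 2.4962·q_2 = (2.6779, 0.4471, 0.4471, -3.5673, -1.1875).
‖u_3‖ = 4.6590, so q_3 = (0.5748, 0.0960, 0.0960, -0.7657, -0.2549).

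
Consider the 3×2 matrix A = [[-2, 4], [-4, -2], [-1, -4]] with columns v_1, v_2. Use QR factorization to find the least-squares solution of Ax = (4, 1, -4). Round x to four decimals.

x = (-0.5514, 0.8946)

q_1 = v_1/‖v_1‖ = (-2, -4, -1)/4.5826 = (-0.4364, -0.8729, -0.2182).
r_{12} = q_1·v_2 = 0.8729.
u_2 = v_2 − 0.8729·q_1 = (4.3810, -1.2381, -3.8095).
‖u_2‖ = 5.9362, so q_2 = (0.7380, -0.2086, -0.6417).
Qᵀb = (-1.7457, 5.3105).
Back-substitute: x_2 = 5.3105/5.9362 = 0.8946.
x_1 = (-1.7457 − 0.8729·0.8946)/4.5826 = -0.5514.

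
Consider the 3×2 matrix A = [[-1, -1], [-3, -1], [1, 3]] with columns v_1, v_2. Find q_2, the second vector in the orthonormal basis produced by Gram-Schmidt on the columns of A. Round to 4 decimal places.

q_2 = (-0.1421, 0.3553, 0.9239)

q_1 = v_1/‖v_1‖ = (-1, -3, 1)/3.3166 = (-0.3015, -0.9045, 0.3015).
r_{12} = q_1·v_2 = 2.1106.
u_2 = v_2 − 2.1106·q_1 = (-0.3636, 0.9091, 2.3636).
‖u_2‖ = 2.5584, so q_2 = (-0.1421, 0.3553, 0.9239).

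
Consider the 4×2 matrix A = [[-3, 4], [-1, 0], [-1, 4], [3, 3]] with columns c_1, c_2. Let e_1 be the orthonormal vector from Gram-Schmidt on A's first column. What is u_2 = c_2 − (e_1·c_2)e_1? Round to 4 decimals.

c_1 = (-3, -1, -1, 3); ‖c_1‖ = 4.4721, so e_1 = (-0.6708, -0.2236, -0.2236, 0.6708).
e_1·c_2 = (-0.6708)·4 + (-0.2236)·0 + (-0.2236)·4 + 0.6708·3 = -1.5652.
u_2 = c_2 + 1.5652·e_1 = (2.9500, -0.3500, 3.6500, 4.0500).

u_2 = (2.9500, -0.3500, 3.6500, 4.0500)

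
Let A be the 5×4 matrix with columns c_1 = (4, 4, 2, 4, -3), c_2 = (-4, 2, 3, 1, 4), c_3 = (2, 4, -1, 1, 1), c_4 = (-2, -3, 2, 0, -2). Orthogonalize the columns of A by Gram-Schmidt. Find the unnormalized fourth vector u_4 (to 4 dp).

c_1 = (4, 4, 2, 4, -3); ‖c_1‖ = 7.8102, so e_1 = (0.5121, 0.5121, 0.2561, 0.5121, -0.3841).
e_1·c_2 = 0.5121·(-4) + 0.5121·2 + 0.2561·3 + 0.5121·1 + (-0.3841)·4 = -1.2804.
u_2 = c_2 + 1.2804·e_1 = (-3.3443, 2.6557, 3.3279, 1.6557, 3.5082).
‖u_2‖ = 6.6604, so e_2 = (-0.5021, 0.3987, 0.4997, 0.2486, 0.5267).
e_1·c_3 = 0.5121·2 + 0.5121·4 + 0.2561·(-1) + 0.5121·1 + (-0.3841)·1 = 2.9448; e_2·c_3 = (-0.5021)·2 + 0.3987·4 + 0.4997·(-1) + 0.2486·1 + 0.5267·1 = 0.8664.
u_3 = c_3 − 2.9448·e_1 − 0.8664·e_2 = (0.9268, 2.1463, -2.1870, -0.7236, 1.6748).
‖u_3‖ = 3.6847, so e_3 = (0.2515, 0.5825, -0.5935, -0.1964, 0.4545).
e_1·c_4 = 0.5121·(-2) + 0.5121·(-3) + 0.2561·2 + 0.5121·0 + (-0.3841)·(-2) = -1.2804; e_2·c_4 = (-0.5021)·(-2) + 0.3987·(-3) + 0.4997·2 + 0.2486·0 + 0.5267·(-2) = -0.2461; e_3·c_4 = 0.2515·(-2) + 0.5825·(-3) + (-0.5935)·2 + (-0.1964)·0 + 0.4545·(-2) = -4.3467.
u_4 = c_4 + 1.2804·e_1 + 0.2461·e_2 + 4.3467·e_3 = (-0.3745, 0.2858, -0.1290, -0.1366, -0.3865).

u_4 = (-0.3745, 0.2858, -0.1290, -0.1366, -0.3865)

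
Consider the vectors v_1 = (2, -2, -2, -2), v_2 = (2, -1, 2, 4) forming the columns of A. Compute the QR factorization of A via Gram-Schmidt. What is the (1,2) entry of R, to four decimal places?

q_1 = v_1/‖v_1‖ = (2, -2, -2, -2)/4.0000 = (0.5000, -0.5000, -0.5000, -0.5000).
r_{12} = q_1·v_2 = -1.5000.

r_{12} = -1.5000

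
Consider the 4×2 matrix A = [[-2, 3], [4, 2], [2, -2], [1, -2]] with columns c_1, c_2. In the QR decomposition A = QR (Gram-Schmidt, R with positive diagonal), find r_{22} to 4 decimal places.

c_1 = (-2, 4, 2, 1); ‖c_1‖ = 5.0000, so e_1 = (-0.4000, 0.8000, 0.4000, 0.2000).
e_1·c_2 = (-0.4000)·3 + 0.8000·2 + 0.4000·(-2) + 0.2000·(-2) = -0.8000.
u_2 = c_2 + 0.8000·e_1 = (2.6800, 2.6400, -1.6800, -1.8400).
r_{22} = ‖u_2‖ = 4.5122.

r_{22} = 4.5122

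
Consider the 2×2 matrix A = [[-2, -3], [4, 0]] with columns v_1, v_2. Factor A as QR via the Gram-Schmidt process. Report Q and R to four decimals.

Q = [[-0.4472, -0.8944], [0.8944, -0.4472]], R = [[4.4721, 1.3416], [0.0000, 2.6833]]

q_1 = v_1/‖v_1‖ = (-2, 4)/4.4721 = (-0.4472, 0.8944).
r_{12} = q_1·v_2 = 1.3416.
u_2 = v_2 − 1.3416·q_1 = (-2.4000, -1.2000).
‖u_2‖ = 2.6833, so q_2 = (-0.8944, -0.4472).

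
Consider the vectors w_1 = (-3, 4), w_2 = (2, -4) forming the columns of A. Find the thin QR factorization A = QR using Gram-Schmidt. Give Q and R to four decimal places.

Q = [[-0.6000, -0.8000], [0.8000, -0.6000]], R = [[5.0000, -4.4000], [0.0000, 0.8000]]

w_1 = (-3, 4); ‖w_1‖ = 5.0000, so e_1 = (-0.6000, 0.8000).
e_1·w_2 = (-0.6000)·2 + 0.8000·(-4) = -4.4000.
u_2 = w_2 + 4.4000·e_1 = (-0.6400, -0.4800).
‖u_2‖ = 0.8000, so e_2 = (-0.8000, -0.6000).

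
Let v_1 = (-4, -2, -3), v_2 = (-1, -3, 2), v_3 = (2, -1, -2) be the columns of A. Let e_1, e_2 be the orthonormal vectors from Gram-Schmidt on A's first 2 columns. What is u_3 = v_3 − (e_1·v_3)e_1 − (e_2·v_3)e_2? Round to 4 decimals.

u_3 = (1.9000, -1.6077, -1.4615)

v_1 = (-4, -2, -3); ‖v_1‖ = 5.3852, so e_1 = (-0.7428, -0.3714, -0.5571).
e_1·v_2 = (-0.7428)·(-1) + (-0.3714)·(-3) + (-0.5571)·2 = 0.7428.
u_2 = v_2 − 0.7428·e_1 = (-0.4483, -2.7241, 2.4138).
‖u_2‖ = 3.6672, so e_2 = (-0.1222, -0.7428, 0.6582).
e_1·v_3 = (-0.7428)·2 + (-0.3714)·(-1) + (-0.5571)·(-2) = 0.0000; e_2·v_3 = (-0.1222)·2 + (-0.7428)·(-1) + 0.6582·(-2) = -0.8181.
u_3 = v_3 + 0.0000·e_1 + 0.8181·e_2 = (1.9000, -1.6077, -1.4615).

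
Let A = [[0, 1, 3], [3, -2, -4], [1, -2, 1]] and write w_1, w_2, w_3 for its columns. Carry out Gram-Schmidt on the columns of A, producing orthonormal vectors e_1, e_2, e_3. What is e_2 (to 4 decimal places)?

w_1 = (0, 3, 1); ‖w_1‖ = 3.1623, so e_1 = (0.0000, 0.9487, 0.3162).
e_1·w_2 = 0.0000·1 + 0.9487·(-2) + 0.3162·(-2) = -2.5298.
u_2 = w_2 + 2.5298·e_1 = (1.0000, 0.4000, -1.2000).
‖u_2‖ = 1.6125, so e_2 = (0.6202, 0.2481, -0.7442).

e_2 = (0.6202, 0.2481, -0.7442)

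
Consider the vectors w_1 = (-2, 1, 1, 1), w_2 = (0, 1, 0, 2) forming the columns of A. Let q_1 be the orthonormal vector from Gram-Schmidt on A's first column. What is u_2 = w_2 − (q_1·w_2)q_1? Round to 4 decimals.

u_2 = (0.8571, 0.5714, -0.4286, 1.5714)

q_1 = w_1/‖w_1‖ = (-2, 1, 1, 1)/2.6458 = (-0.7559, 0.3780, 0.3780, 0.3780).
r_{12} = q_1·w_2 = 1.1339.
u_2 = w_2 − 1.1339·q_1 = (0.8571, 0.5714, -0.4286, 1.5714).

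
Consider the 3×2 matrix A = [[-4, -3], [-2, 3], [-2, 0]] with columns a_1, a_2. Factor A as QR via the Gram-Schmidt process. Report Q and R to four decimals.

q_1 = a_1/‖a_1‖ = (-4, -2, -2)/4.8990 = (-0.8165, -0.4082, -0.4082).
r_{12} = q_1·a_2 = 1.2247.
u_2 = a_2 − 1.2247·q_1 = (-2.0000, 3.5000, 0.5000).
‖u_2‖ = 4.0620, so q_2 = (-0.4924, 0.8616, 0.1231).

Q = [[-0.8165, -0.4924], [-0.4082, 0.8616], [-0.4082, 0.1231]], R = [[4.8990, 1.2247], [0.0000, 4.0620]]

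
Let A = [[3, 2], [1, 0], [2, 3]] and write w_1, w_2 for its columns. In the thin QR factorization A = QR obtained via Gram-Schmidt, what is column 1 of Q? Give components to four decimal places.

w_1 = (3, 1, 2); ‖w_1‖ = 3.7417, so q_1 = (0.8018, 0.2673, 0.5345).

q_1 = (0.8018, 0.2673, 0.5345)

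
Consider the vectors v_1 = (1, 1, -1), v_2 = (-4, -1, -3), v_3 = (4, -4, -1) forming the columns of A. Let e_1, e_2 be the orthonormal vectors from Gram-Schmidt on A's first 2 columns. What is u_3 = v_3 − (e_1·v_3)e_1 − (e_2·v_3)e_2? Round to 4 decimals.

u_3 = (2.5405, -4.4459, -1.9054)

v_1 = (1, 1, -1); ‖v_1‖ = 1.7321, so e_1 = (0.5774, 0.5774, -0.5774).
e_1·v_2 = 0.5774·(-4) + 0.5774·(-1) + (-0.5774)·(-3) = -1.1547.
u_2 = v_2 + 1.1547·e_1 = (-3.3333, -0.3333, -3.6667).
‖u_2‖ = 4.9666, so e_2 = (-0.6712, -0.0671, -0.7383).
e_1·v_3 = 0.5774·4 + 0.5774·(-4) + (-0.5774)·(-1) = 0.5774; e_2·v_3 = (-0.6712)·4 + (-0.0671)·(-4) + (-0.7383)·(-1) = -1.6779.
u_3 = v_3 − 0.5774·e_1 + 1.6779·e_2 = (2.5405, -4.4459, -1.9054).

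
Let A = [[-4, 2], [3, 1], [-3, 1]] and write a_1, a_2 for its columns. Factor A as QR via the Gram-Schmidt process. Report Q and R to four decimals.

a_1 = (-4, 3, -3); ‖a_1‖ = 5.8310, so q_1 = (-0.6860, 0.5145, -0.5145).
q_1·a_2 = (-0.6860)·2 + 0.5145·1 + (-0.5145)·1 = -1.3720.
u_2 = a_2 + 1.3720·q_1 = (1.0588, 1.7059, 0.2941).
‖u_2‖ = 2.0292, so q_2 = (0.5218, 0.8407, 0.1449).

Q = [[-0.6860, 0.5218], [0.5145, 0.8407], [-0.5145, 0.1449]], R = [[5.8310, -1.3720], [0.0000, 2.0292]]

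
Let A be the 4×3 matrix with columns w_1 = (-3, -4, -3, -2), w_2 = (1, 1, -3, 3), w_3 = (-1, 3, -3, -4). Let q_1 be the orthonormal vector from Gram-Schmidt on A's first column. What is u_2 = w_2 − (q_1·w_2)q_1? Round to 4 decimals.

w_1 = (-3, -4, -3, -2); ‖w_1‖ = 6.1644, so q_1 = (-0.4867, -0.6489, -0.4867, -0.3244).
q_1·w_2 = (-0.4867)·1 + (-0.6489)·1 + (-0.4867)·(-3) + (-0.3244)·3 = -0.6489.
u_2 = w_2 + 0.6489·q_1 = (0.6842, 0.5789, -3.3158, 2.7895).

u_2 = (0.6842, 0.5789, -3.3158, 2.7895)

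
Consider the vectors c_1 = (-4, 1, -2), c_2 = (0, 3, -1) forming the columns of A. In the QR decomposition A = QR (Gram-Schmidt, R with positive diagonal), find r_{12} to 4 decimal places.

e_1 = c_1/‖c_1‖ = (-4, 1, -2)/4.5826 = (-0.8729, 0.2182, -0.4364).
r_{12} = e_1·c_2 = 1.0911.

r_{12} = 1.0911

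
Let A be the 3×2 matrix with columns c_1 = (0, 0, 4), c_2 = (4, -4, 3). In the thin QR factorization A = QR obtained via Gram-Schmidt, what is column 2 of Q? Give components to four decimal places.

c_1 = (0, 0, 4); ‖c_1‖ = 4.0000, so q_1 = (0.0000, 0.0000, 1.0000).
q_1·c_2 = 0.0000·4 + 0.0000·(-4) + 1.0000·3 = 3.0000.
u_2 = c_2 − 3.0000·q_1 = (4.0000, -4.0000, 0.0000).
‖u_2‖ = 5.6569, so q_2 = (0.7071, -0.7071, 0.0000).

q_2 = (0.7071, -0.7071, 0.0000)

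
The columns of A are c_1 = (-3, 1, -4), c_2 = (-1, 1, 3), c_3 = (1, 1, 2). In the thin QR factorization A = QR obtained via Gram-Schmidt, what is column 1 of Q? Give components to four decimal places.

e_1 = c_1/‖c_1‖ = (-3, 1, -4)/5.0990 = (-0.5883, 0.1961, -0.7845).

e_1 = (-0.5883, 0.1961, -0.7845)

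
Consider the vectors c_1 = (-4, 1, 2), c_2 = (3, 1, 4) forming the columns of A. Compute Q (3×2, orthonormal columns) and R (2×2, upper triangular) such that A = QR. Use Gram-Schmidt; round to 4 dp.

e_1 = c_1/‖c_1‖ = (-4, 1, 2)/4.5826 = (-0.8729, 0.2182, 0.4364).
r_{12} = e_1·c_2 = -0.6547.
u_2 = c_2 + 0.6547·e_1 = (2.4286, 1.1429, 4.2857).
‖u_2‖ = 5.0568, so e_2 = (0.4803, 0.2260, 0.8475).

Q = [[-0.8729, 0.4803], [0.2182, 0.2260], [0.4364, 0.8475]], R = [[4.5826, -0.6547], [0.0000, 5.0568]]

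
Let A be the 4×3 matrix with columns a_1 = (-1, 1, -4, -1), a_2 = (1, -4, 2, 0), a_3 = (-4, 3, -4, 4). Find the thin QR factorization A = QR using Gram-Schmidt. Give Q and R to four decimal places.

Q = [[-0.2294, 0.0908, -0.5127], [0.2294, -0.9530, -0.1914], [-0.9177, -0.2118, -0.1265], [-0.2294, -0.1967, 0.8273]], R = [[4.3589, -2.9824, 4.3589], [0.0000, 3.4793, -3.1616], [0.0000, 0.0000, 5.2919]]

e_1 = a_1/‖a_1‖ = (-1, 1, -4, -1)/4.3589 = (-0.2294, 0.2294, -0.9177, -0.2294).
r_{12} = e_1·a_2 = -2.9824.
u_2 = a_2 + 2.9824·e_1 = (0.3158, -3.3158, -0.7368, -0.6842).
‖u_2‖ = 3.4793, so e_2 = (0.0908, -0.9530, -0.2118, -0.1967).
r_{13} = e_1·a_3 = 4.3589; r_{23} = e_2·a_3 = -3.1616.
u_3 = a_3 − 4.3589·e_1 + 3.1616·e_2 = (-2.7130, -1.0130, -0.6696, 4.3783).
‖u_3‖ = 5.2919, so e_3 = (-0.5127, -0.1914, -0.1265, 0.8273).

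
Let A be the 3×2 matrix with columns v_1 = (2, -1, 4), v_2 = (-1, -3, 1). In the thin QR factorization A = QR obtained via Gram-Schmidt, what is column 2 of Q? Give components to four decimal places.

q_2 = (-0.4713, -0.8818, 0.0152)

v_1 = (2, -1, 4); ‖v_1‖ = 4.5826, so q_1 = (0.4364, -0.2182, 0.8729).
q_1·v_2 = 0.4364·(-1) + (-0.2182)·(-3) + 0.8729·1 = 1.0911.
u_2 = v_2 − 1.0911·q_1 = (-1.4762, -2.7619, 0.0476).
‖u_2‖ = 3.1320, so q_2 = (-0.4713, -0.8818, 0.0152).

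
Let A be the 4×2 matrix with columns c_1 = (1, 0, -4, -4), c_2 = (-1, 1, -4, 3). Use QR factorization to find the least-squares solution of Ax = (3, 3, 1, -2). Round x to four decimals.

x = (0.2483, -0.3980)

c_1 = (1, 0, -4, -4); ‖c_1‖ = 5.7446, so q_1 = (0.1741, 0.0000, -0.6963, -0.6963).
q_1·c_2 = 0.1741·(-1) + 0.0000·1 + (-0.6963)·(-4) + (-0.6963)·3 = 0.5222.
u_2 = c_2 − 0.5222·q_1 = (-1.0909, 1.0000, -3.6364, 3.3636).
‖u_2‖ = 5.1698, so q_2 = (-0.2110, 0.1934, -0.7034, 0.6506).
Qᵀb = (1.2185, -2.0574).
Back-substitute: x_2 = -2.0574/5.1698 = -0.3980.
x_1 = (1.2185 − 0.5222·(-0.3980))/5.7446 = 0.2483.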